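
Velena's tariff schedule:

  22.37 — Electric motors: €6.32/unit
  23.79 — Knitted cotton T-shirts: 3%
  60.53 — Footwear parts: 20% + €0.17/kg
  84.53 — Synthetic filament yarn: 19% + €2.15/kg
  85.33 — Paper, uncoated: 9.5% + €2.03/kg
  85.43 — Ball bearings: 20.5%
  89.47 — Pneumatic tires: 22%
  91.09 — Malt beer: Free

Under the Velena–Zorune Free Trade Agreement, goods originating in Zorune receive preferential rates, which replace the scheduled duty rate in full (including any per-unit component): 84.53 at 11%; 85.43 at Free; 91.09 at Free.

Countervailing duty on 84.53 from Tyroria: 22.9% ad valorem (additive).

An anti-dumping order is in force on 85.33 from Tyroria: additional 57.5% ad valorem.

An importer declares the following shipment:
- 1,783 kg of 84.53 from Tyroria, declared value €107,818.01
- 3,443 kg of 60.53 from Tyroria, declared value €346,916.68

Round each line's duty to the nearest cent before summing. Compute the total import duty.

Line 1 (84.53, Tyroria, 1,783 kg, €107,818.01):
Base rate for 84.53 is 19% + €2.15/kg.
84.53 has an FTA preferential rate, but origin Tyroria is not Zorune; base rate stands.
Additional duty on 84.53 from Tyroria: +22.9%. Applied ad valorem rate: 19% + 22.9% = 41.9%.
Duty = €107,818.01 × 41.9% + 1,783 × €2.15 = €49,009.20.
Line 2 (60.53, Tyroria, 3,443 kg, €346,916.68):
Base rate for 60.53 is 20% + €0.17/kg.
Duty = €346,916.68 × 20% + 3,443 × €0.17 = €69,968.65.
Total = €49,009.20 + €69,968.65 = €118,977.85.

€118,977.85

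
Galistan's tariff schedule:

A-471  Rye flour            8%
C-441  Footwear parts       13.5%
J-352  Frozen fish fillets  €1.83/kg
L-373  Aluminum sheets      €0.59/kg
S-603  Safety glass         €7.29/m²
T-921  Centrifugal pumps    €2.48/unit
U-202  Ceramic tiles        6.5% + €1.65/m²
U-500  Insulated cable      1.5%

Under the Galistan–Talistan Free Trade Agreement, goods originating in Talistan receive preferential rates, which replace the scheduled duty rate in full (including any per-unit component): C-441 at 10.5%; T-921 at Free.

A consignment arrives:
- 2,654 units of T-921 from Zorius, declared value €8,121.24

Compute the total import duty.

Line 1 (T-921, Zorius, 2,654 units, €8,121.24):
Base rate for T-921 is €2.48/unit.
T-921 has an FTA preferential rate, but origin Zorius is not Talistan; base rate stands.
Duty = 2,654 × €2.48 = €6,581.92.

€6,581.92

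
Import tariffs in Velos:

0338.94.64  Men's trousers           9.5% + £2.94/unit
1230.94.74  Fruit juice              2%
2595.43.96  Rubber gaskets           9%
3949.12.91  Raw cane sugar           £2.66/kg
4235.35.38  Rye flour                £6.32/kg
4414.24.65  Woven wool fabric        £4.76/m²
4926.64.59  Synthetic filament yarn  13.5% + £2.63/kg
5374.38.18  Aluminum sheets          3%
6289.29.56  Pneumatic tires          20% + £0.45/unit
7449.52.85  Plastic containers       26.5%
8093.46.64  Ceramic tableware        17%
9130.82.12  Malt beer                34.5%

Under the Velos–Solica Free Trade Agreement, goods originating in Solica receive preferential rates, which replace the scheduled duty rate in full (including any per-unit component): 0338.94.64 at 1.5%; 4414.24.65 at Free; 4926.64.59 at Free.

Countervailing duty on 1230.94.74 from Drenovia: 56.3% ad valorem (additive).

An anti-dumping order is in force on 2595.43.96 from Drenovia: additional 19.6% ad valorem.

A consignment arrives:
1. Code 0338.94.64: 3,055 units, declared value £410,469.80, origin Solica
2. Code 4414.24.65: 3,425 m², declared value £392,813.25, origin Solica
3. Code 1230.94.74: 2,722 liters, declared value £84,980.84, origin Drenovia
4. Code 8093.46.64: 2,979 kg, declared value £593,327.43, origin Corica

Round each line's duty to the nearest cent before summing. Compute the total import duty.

£156,566.54

Line 1 (0338.94.64, Solica, 3,055 units, £410,469.80):
Base rate for 0338.94.64 is 9.5% + £2.94/unit.
Origin Solica qualifies under the Velos–Solica agreement and 0338.94.64 is covered: preferential rate 1.5% applies instead.
Duty = £410,469.80 × 1.5% = £6,157.05.
Line 2 (4414.24.65, Solica, 3,425 m², £392,813.25):
Base rate for 4414.24.65 is £4.76/m².
Origin Solica qualifies under the Velos–Solica agreement and 4414.24.65 is covered: preferential rate Free applies instead.
Duty = £392,813.25 × 0% = £0.00.
Line 3 (1230.94.74, Drenovia, 2,722 liters, £84,980.84):
Base rate for 1230.94.74 is 2%.
Additional duty on 1230.94.74 from Drenovia: +56.3%. Applied ad valorem rate: 2% + 56.3% = 58.3%.
Duty = £84,980.84 × 58.3% = £49,543.83.
Line 4 (8093.46.64, Corica, 2,979 kg, £593,327.43):
Base rate for 8093.46.64 is 17%.
Duty = £593,327.43 × 17% = £100,865.66.
Total = £6,157.05 + £0.00 + £49,543.83 + £100,865.66 = £156,566.54.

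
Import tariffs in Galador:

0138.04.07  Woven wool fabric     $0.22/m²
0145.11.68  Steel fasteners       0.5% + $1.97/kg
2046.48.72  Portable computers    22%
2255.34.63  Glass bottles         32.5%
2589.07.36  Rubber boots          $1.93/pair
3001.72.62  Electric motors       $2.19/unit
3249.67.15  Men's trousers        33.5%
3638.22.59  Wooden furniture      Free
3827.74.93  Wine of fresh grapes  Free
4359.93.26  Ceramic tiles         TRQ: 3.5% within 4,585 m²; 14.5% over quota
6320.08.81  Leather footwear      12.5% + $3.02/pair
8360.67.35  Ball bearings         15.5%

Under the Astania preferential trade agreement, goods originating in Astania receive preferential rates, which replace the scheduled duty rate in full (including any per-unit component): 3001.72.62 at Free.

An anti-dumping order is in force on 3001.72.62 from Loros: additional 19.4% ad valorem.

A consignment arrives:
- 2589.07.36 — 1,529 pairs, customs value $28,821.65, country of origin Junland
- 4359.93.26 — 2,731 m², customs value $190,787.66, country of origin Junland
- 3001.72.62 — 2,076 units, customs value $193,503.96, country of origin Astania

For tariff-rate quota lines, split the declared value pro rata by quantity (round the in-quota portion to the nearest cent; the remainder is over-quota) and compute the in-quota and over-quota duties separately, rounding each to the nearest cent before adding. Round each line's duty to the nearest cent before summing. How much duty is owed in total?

$9,628.54

Line 1 (2589.07.36, Junland, 1,529 pairs, $28,821.65):
Base rate for 2589.07.36 is $1.93/pair.
Duty = 1,529 × $1.93 = $2,950.97.
Line 2 (4359.93.26, Junland, 2,731 m², $190,787.66):
Code 4359.93.26 is under a tariff-rate quota (threshold 4,585 m²). Quantity 2,731 m² is within the quota, so the in-quota rate 3.5% applies to the full value.
Duty = $190,787.66 × 3.5% = $6,677.57.
Line 3 (3001.72.62, Astania, 2,076 units, $193,503.96):
Base rate for 3001.72.62 is $2.19/unit.
Origin Astania qualifies under the Galador–Astania agreement and 3001.72.62 is covered: preferential rate Free applies instead.
The additional-duty order on 3001.72.62 targets Loros, not Astania; it does not apply.
Duty = $193,503.96 × 0% = $0.00.
Total = $2,950.97 + $6,677.57 + $0.00 = $9,628.54.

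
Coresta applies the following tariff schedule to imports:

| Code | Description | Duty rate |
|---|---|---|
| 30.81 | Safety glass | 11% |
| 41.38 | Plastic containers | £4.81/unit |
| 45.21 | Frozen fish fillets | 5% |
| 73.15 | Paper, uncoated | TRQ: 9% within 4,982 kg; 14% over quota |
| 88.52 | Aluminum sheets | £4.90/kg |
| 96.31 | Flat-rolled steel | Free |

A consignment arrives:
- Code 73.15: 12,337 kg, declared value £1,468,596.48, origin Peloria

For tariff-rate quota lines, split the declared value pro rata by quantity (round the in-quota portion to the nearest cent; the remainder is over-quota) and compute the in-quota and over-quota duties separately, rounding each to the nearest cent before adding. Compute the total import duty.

Line 1 (73.15, Peloria, 12,337 kg, £1,468,596.48):
Code 73.15 is under a tariff-rate quota (threshold 4,982 kg). In-quota: 4,982 kg at 9%; over-quota: 7,355 kg at 14%.
Pro-rata value split: in-quota = £1,468,596.48 × 4,982/12,337 = £593,057.28; over-quota = £1,468,596.48 − £593,057.28 = £875,539.20.
In-quota duty = £593,057.28 × 9% = £53,375.16. Over-quota duty = £875,539.20 × 14% = £122,575.49.
Line duty = £53,375.16 + £122,575.49 = £175,950.65.

£175,950.65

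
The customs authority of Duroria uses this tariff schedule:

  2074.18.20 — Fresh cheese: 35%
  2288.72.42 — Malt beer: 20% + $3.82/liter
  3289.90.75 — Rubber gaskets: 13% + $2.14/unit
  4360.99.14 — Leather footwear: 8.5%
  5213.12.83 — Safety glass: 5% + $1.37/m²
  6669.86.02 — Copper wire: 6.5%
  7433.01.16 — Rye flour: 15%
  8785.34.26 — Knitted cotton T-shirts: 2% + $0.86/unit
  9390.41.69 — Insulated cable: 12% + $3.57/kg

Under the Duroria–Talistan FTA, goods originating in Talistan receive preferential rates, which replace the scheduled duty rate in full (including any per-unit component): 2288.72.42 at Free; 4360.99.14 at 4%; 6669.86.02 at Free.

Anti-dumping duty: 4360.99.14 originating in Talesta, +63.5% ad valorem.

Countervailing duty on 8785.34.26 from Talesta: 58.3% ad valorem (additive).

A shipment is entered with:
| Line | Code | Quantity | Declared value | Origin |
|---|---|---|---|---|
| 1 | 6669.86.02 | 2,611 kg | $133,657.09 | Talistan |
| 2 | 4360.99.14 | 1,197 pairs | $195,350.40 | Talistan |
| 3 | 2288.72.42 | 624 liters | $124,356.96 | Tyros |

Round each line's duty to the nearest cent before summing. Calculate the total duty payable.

Line 1 (6669.86.02, Talistan, 2,611 kg, $133,657.09):
Base rate for 6669.86.02 is 6.5%.
Origin Talistan qualifies under the Duroria–Talistan agreement and 6669.86.02 is covered: preferential rate Free applies instead.
Duty = $133,657.09 × 0% = $0.00.
Line 2 (4360.99.14, Talistan, 1,197 pairs, $195,350.40):
Base rate for 4360.99.14 is 8.5%.
Origin Talistan qualifies under the Duroria–Talistan agreement and 4360.99.14 is covered: preferential rate 4% applies instead.
The additional-duty order on 4360.99.14 targets Talesta, not Talistan; it does not apply.
Duty = $195,350.40 × 4% = $7,814.02.
Line 3 (2288.72.42, Tyros, 624 liters, $124,356.96):
Base rate for 2288.72.42 is 20% + $3.82/liter.
2288.72.42 has an FTA preferential rate, but origin Tyros is not Talistan; base rate stands.
Duty = $124,356.96 × 20% + 624 × $3.82 = $27,255.07.
Total = $0.00 + $7,814.02 + $27,255.07 = $35,069.09.

$35,069.09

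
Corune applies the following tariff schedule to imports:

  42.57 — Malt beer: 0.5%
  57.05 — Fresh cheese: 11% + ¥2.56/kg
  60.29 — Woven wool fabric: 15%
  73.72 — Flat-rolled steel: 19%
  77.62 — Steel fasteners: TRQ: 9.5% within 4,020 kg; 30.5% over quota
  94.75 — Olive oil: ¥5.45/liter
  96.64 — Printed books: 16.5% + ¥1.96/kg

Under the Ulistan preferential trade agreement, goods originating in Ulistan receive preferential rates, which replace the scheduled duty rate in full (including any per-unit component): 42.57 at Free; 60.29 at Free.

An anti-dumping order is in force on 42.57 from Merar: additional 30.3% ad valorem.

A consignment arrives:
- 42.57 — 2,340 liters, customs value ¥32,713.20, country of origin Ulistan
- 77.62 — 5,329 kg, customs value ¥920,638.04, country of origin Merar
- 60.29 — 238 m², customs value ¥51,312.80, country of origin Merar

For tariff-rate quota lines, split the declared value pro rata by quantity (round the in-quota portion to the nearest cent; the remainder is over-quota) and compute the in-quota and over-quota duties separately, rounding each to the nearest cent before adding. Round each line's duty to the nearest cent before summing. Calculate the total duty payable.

¥142,647.53

Line 1 (42.57, Ulistan, 2,340 liters, ¥32,713.20):
Base rate for 42.57 is 0.5%.
Origin Ulistan qualifies under the Corune–Ulistan agreement and 42.57 is covered: preferential rate Free applies instead.
The additional-duty order on 42.57 targets Merar, not Ulistan; it does not apply.
Duty = ¥32,713.20 × 0% = ¥0.00.
Line 2 (77.62, Merar, 5,329 kg, ¥920,638.04):
Code 77.62 is under a tariff-rate quota (threshold 4,020 kg). In-quota: 4,020 kg at 9.5%; over-quota: 1,309 kg at 30.5%.
Pro-rata value split: in-quota = ¥920,638.04 × 4,020/5,329 = ¥694,495.20; over-quota = ¥920,638.04 − ¥694,495.20 = ¥226,142.84.
In-quota duty = ¥694,495.20 × 9.5% = ¥65,977.04. Over-quota duty = ¥226,142.84 × 30.5% = ¥68,973.57.
Line duty = ¥65,977.04 + ¥68,973.57 = ¥134,950.61.
Line 3 (60.29, Merar, 238 m², ¥51,312.80):
Base rate for 60.29 is 15%.
60.29 has an FTA preferential rate, but origin Merar is not Ulistan; base rate stands.
Duty = ¥51,312.80 × 15% = ¥7,696.92.
Total = ¥0.00 + ¥134,950.61 + ¥7,696.92 = ¥142,647.53.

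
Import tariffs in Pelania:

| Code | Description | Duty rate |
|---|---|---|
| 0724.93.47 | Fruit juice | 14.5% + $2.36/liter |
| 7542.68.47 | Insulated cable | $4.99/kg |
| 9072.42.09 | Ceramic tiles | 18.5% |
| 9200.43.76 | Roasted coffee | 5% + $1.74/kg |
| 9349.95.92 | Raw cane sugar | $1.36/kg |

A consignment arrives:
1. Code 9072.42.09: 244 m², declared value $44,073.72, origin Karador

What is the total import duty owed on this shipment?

Line 1 (9072.42.09, Karador, 244 m², $44,073.72):
Base rate for 9072.42.09 is 18.5%.
Duty = $44,073.72 × 18.5% = $8,153.64.

$8,153.64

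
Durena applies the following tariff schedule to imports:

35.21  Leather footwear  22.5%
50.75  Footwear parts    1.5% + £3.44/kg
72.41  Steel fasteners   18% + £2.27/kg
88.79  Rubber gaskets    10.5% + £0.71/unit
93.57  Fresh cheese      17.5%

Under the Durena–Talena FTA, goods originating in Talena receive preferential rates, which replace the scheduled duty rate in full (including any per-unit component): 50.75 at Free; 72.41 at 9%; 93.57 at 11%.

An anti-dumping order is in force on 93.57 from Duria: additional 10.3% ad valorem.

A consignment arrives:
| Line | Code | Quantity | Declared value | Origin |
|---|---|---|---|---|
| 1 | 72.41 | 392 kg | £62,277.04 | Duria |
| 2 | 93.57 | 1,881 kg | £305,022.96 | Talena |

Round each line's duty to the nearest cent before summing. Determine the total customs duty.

Line 1 (72.41, Duria, 392 kg, £62,277.04):
Base rate for 72.41 is 18% + £2.27/kg.
72.41 has an FTA preferential rate, but origin Duria is not Talena; base rate stands.
Duty = £62,277.04 × 18% + 392 × £2.27 = £12,099.71.
Line 2 (93.57, Talena, 1,881 kg, £305,022.96):
Base rate for 93.57 is 17.5%.
Origin Talena qualifies under the Durena–Talena agreement and 93.57 is covered: preferential rate 11% applies instead.
The additional-duty order on 93.57 targets Duria, not Talena; it does not apply.
Duty = £305,022.96 × 11% = £33,552.53.
Total = £12,099.71 + £33,552.53 = £45,652.24.

£45,652.24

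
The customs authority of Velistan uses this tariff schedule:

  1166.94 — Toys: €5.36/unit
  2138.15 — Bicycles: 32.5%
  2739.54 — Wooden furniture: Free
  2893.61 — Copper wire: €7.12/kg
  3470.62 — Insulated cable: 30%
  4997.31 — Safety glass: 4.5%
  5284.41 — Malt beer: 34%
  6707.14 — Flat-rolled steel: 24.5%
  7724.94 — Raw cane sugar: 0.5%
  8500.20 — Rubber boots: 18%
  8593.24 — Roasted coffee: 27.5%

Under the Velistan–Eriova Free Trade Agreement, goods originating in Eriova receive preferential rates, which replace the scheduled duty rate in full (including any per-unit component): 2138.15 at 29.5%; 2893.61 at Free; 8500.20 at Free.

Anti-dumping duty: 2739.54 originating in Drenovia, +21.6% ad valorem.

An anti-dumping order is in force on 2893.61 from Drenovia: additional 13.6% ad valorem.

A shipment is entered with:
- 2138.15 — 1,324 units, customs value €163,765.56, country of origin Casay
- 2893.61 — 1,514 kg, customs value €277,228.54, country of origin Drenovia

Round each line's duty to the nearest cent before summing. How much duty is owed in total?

Line 1 (2138.15, Casay, 1,324 units, €163,765.56):
Base rate for 2138.15 is 32.5%.
2138.15 has an FTA preferential rate, but origin Casay is not Eriova; base rate stands.
Duty = €163,765.56 × 32.5% = €53,223.81.
Line 2 (2893.61, Drenovia, 1,514 kg, €277,228.54):
Base rate for 2893.61 is €7.12/kg.
2893.61 has an FTA preferential rate, but origin Drenovia is not Eriova; base rate stands.
Additional duty on 2893.61 from Drenovia: +13.6% ad valorem. Applied ad valorem rate = 13.6%.
Duty = €277,228.54 × 13.6% + 1,514 × €7.12 = €48,482.76.
Total = €53,223.81 + €48,482.76 = €101,706.57.

€101,706.57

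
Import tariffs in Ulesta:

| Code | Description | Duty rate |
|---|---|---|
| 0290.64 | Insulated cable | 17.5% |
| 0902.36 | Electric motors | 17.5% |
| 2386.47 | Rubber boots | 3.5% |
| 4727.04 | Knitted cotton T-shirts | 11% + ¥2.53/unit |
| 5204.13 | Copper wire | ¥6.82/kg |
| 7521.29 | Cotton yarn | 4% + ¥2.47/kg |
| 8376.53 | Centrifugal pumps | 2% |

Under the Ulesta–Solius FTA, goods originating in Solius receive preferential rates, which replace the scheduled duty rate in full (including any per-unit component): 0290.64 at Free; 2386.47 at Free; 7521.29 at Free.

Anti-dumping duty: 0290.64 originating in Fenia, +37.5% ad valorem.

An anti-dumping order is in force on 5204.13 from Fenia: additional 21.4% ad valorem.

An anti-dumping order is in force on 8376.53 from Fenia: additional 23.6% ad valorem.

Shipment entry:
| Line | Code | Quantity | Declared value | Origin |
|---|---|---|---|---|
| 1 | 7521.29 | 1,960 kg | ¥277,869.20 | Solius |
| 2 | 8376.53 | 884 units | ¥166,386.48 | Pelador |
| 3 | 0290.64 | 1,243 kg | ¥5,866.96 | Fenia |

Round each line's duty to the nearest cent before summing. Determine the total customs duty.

Line 1 (7521.29, Solius, 1,960 kg, ¥277,869.20):
Base rate for 7521.29 is 4% + ¥2.47/kg.
Origin Solius qualifies under the Ulesta–Solius agreement and 7521.29 is covered: preferential rate Free applies instead.
Duty = ¥277,869.20 × 0% = ¥0.00.
Line 2 (8376.53, Pelador, 884 units, ¥166,386.48):
Base rate for 8376.53 is 2%.
The additional-duty order on 8376.53 targets Fenia, not Pelador; it does not apply.
Duty = ¥166,386.48 × 2% = ¥3,327.73.
Line 3 (0290.64, Fenia, 1,243 kg, ¥5,866.96):
Base rate for 0290.64 is 17.5%.
0290.64 has an FTA preferential rate, but origin Fenia is not Solius; base rate stands.
Additional duty on 0290.64 from Fenia: +37.5%. Applied ad valorem rate: 17.5% + 37.5% = 55%.
Duty = ¥5,866.96 × 55% = ¥3,226.83.
Total = ¥0.00 + ¥3,327.73 + ¥3,226.83 = ¥6,554.56.

¥6,554.56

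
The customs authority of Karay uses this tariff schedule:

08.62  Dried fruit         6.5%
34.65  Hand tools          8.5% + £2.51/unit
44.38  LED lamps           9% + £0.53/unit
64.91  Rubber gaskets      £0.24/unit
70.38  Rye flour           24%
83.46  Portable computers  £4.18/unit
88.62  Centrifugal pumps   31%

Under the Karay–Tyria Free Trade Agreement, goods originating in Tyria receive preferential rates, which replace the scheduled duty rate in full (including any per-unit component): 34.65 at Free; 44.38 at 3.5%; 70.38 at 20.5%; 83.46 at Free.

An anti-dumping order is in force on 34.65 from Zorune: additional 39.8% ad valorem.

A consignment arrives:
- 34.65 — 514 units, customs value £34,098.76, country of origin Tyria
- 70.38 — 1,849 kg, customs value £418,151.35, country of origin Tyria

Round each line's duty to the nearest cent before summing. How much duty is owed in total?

Line 1 (34.65, Tyria, 514 units, £34,098.76):
Base rate for 34.65 is 8.5% + £2.51/unit.
Origin Tyria qualifies under the Karay–Tyria agreement and 34.65 is covered: preferential rate Free applies instead.
The additional-duty order on 34.65 targets Zorune, not Tyria; it does not apply.
Duty = £34,098.76 × 0% = £0.00.
Line 2 (70.38, Tyria, 1,849 kg, £418,151.35):
Base rate for 70.38 is 24%.
Origin Tyria qualifies under the Karay–Tyria agreement and 70.38 is covered: preferential rate 20.5% applies instead.
Duty = £418,151.35 × 20.5% = £85,721.03.
Total = £0.00 + £85,721.03 = £85,721.03.

£85,721.03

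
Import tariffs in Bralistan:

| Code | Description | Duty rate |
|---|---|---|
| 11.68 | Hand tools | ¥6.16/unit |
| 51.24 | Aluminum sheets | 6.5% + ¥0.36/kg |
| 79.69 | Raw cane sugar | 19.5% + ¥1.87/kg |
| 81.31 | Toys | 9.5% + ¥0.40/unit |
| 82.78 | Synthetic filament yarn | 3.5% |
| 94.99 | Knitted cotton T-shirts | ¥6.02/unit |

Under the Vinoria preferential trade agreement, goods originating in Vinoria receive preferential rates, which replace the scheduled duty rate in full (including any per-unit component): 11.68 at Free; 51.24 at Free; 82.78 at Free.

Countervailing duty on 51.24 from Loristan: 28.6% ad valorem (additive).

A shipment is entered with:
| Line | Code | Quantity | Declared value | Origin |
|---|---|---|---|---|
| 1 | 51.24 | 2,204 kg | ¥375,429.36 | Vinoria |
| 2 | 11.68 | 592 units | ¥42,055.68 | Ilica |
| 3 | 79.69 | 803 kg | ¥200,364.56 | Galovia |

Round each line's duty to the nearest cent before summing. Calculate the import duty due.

¥44,219.42

Line 1 (51.24, Vinoria, 2,204 kg, ¥375,429.36):
Base rate for 51.24 is 6.5% + ¥0.36/kg.
Origin Vinoria qualifies under the Bralistan–Vinoria agreement and 51.24 is covered: preferential rate Free applies instead.
The additional-duty order on 51.24 targets Loristan, not Vinoria; it does not apply.
Duty = ¥375,429.36 × 0% = ¥0.00.
Line 2 (11.68, Ilica, 592 units, ¥42,055.68):
Base rate for 11.68 is ¥6.16/unit.
11.68 has an FTA preferential rate, but origin Ilica is not Vinoria; base rate stands.
Duty = 592 × ¥6.16 = ¥3,646.72.
Line 3 (79.69, Galovia, 803 kg, ¥200,364.56):
Base rate for 79.69 is 19.5% + ¥1.87/kg.
Duty = ¥200,364.56 × 19.5% + 803 × ¥1.87 = ¥40,572.70.
Total = ¥0.00 + ¥3,646.72 + ¥40,572.70 = ¥44,219.42.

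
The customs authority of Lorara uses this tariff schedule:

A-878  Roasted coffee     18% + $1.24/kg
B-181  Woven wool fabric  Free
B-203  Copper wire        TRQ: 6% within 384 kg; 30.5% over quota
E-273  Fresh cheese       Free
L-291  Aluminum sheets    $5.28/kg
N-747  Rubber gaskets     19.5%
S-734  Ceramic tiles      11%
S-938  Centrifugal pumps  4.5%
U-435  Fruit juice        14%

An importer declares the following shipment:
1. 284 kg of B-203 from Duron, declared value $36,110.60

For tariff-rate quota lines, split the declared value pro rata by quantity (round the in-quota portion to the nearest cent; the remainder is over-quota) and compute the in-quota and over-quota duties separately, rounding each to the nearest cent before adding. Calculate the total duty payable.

$2,166.64

Line 1 (B-203, Duron, 284 kg, $36,110.60):
Code B-203 is under a tariff-rate quota (threshold 384 kg). Quantity 284 kg is within the quota, so the in-quota rate 6% applies to the full value.
Duty = $36,110.60 × 6% = $2,166.64.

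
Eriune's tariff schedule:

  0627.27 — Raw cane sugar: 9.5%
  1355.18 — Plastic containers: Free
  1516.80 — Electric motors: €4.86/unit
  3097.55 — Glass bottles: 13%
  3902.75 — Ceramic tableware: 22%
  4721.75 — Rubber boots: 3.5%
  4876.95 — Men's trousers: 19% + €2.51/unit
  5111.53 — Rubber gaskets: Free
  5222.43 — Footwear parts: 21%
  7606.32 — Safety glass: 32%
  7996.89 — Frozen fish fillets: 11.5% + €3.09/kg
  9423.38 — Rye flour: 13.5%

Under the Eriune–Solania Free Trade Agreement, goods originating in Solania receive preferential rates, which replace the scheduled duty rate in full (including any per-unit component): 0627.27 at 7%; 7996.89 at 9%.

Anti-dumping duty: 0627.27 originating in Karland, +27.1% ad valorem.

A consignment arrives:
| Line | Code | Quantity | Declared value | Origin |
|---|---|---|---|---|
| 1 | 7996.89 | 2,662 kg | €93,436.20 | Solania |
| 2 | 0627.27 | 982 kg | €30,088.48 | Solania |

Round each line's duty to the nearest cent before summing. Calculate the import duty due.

Line 1 (7996.89, Solania, 2,662 kg, €93,436.20):
Base rate for 7996.89 is 11.5% + €3.09/kg.
Origin Solania qualifies under the Eriune–Solania agreement and 7996.89 is covered: preferential rate 9% applies instead.
Duty = €93,436.20 × 9% = €8,409.26.
Line 2 (0627.27, Solania, 982 kg, €30,088.48):
Base rate for 0627.27 is 9.5%.
Origin Solania qualifies under the Eriune–Solania agreement and 0627.27 is covered: preferential rate 7% applies instead.
The additional-duty order on 0627.27 targets Karland, not Solania; it does not apply.
Duty = €30,088.48 × 7% = €2,106.19.
Total = €8,409.26 + €2,106.19 = €10,515.45.

€10,515.45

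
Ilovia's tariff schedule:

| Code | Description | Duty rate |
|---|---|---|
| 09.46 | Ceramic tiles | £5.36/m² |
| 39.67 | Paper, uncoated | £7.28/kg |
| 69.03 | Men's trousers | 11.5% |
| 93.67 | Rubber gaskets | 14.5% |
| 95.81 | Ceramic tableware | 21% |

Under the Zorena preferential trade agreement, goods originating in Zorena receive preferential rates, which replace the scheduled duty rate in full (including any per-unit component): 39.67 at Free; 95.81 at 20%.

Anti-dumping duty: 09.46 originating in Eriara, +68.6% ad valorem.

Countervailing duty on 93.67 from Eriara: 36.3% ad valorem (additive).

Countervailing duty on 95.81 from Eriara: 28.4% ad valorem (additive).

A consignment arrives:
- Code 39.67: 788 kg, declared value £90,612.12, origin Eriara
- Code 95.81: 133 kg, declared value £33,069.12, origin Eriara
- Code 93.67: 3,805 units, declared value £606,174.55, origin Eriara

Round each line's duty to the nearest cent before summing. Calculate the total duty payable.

£330,009.46

Line 1 (39.67, Eriara, 788 kg, £90,612.12):
Base rate for 39.67 is £7.28/kg.
39.67 has an FTA preferential rate, but origin Eriara is not Zorena; base rate stands.
Duty = 788 × £7.28 = £5,736.64.
Line 2 (95.81, Eriara, 133 kg, £33,069.12):
Base rate for 95.81 is 21%.
95.81 has an FTA preferential rate, but origin Eriara is not Zorena; base rate stands.
Additional duty on 95.81 from Eriara: +28.4%. Applied ad valorem rate: 21% + 28.4% = 49.4%.
Duty = £33,069.12 × 49.4% = £16,336.15.
Line 3 (93.67, Eriara, 3,805 units, £606,174.55):
Base rate for 93.67 is 14.5%.
Additional duty on 93.67 from Eriara: +36.3%. Applied ad valorem rate: 14.5% + 36.3% = 50.8%.
Duty = £606,174.55 × 50.8% = £307,936.67.
Total = £5,736.64 + £16,336.15 + £307,936.67 = £330,009.46.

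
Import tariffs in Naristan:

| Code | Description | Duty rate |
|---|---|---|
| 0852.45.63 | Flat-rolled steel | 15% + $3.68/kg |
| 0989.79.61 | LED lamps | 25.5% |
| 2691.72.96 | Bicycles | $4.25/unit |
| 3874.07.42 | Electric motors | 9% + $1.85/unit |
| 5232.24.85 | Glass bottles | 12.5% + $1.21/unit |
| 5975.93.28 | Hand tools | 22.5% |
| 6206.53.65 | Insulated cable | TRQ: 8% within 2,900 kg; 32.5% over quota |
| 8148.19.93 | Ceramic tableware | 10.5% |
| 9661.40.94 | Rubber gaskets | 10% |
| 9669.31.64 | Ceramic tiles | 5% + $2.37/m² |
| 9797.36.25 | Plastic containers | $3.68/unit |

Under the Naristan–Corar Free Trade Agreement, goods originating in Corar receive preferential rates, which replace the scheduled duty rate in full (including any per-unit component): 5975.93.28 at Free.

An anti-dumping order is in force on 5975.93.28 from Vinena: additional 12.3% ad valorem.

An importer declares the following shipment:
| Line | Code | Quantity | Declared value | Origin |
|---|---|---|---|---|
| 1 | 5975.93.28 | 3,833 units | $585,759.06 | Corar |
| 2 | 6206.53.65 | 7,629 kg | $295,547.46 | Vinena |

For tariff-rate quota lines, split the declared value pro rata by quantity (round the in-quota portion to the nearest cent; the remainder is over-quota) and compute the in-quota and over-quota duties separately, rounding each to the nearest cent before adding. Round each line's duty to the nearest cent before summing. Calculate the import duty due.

$68,528.15

Line 1 (5975.93.28, Corar, 3,833 units, $585,759.06):
Base rate for 5975.93.28 is 22.5%.
Origin Corar qualifies under the Naristan–Corar agreement and 5975.93.28 is covered: preferential rate Free applies instead.
The additional-duty order on 5975.93.28 targets Vinena, not Corar; it does not apply.
Duty = $585,759.06 × 0% = $0.00.
Line 2 (6206.53.65, Vinena, 7,629 kg, $295,547.46):
Code 6206.53.65 is under a tariff-rate quota (threshold 2,900 kg). In-quota: 2,900 kg at 8%; over-quota: 4,729 kg at 32.5%.
Pro-rata value split: in-quota = $295,547.46 × 2,900/7,629 = $112,346.00; over-quota = $295,547.46 − $112,346.00 = $183,201.46.
In-quota duty = $112,346.00 × 8% = $8,987.68. Over-quota duty = $183,201.46 × 32.5% = $59,540.47.
Line duty = $8,987.68 + $59,540.47 = $68,528.15.
Total = $0.00 + $68,528.15 = $68,528.15.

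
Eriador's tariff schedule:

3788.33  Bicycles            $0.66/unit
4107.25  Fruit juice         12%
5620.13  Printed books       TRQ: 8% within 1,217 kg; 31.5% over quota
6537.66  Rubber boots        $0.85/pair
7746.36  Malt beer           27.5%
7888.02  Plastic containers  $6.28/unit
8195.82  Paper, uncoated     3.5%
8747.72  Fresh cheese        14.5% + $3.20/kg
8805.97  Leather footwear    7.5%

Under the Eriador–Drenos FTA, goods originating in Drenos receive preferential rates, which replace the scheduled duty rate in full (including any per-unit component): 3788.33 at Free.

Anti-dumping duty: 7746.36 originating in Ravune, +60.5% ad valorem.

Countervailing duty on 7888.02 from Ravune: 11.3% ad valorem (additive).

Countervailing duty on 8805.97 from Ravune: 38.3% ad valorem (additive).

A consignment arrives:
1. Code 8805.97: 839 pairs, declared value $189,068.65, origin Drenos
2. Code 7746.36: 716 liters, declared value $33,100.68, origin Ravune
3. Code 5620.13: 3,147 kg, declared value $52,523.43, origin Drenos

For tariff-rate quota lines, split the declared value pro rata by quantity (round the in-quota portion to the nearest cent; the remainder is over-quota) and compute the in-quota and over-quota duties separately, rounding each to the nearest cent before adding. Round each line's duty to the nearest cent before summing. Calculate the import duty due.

$55,080.38

Line 1 (8805.97, Drenos, 839 pairs, $189,068.65):
Base rate for 8805.97 is 7.5%.
Origin Drenos is the FTA partner but 8805.97 is not on the preference list; base rate stands.
The additional-duty order on 8805.97 targets Ravune, not Drenos; it does not apply.
Duty = $189,068.65 × 7.5% = $14,180.15.
Line 2 (7746.36, Ravune, 716 liters, $33,100.68):
Base rate for 7746.36 is 27.5%.
Additional duty on 7746.36 from Ravune: +60.5%. Applied ad valorem rate: 27.5% + 60.5% = 88%.
Duty = $33,100.68 × 88% = $29,128.60.
Line 3 (5620.13, Drenos, 3,147 kg, $52,523.43):
Code 5620.13 is under a tariff-rate quota (threshold 1,217 kg). In-quota: 1,217 kg at 8%; over-quota: 1,930 kg at 31.5%.
Pro-rata value split: in-quota = $52,523.43 × 1,217/3,147 = $20,311.73; over-quota = $52,523.43 − $20,311.73 = $32,211.70.
In-quota duty = $20,311.73 × 8% = $1,624.94. Over-quota duty = $32,211.70 × 31.5% = $10,146.69.
Line duty = $1,624.94 + $10,146.69 = $11,771.63.
Total = $14,180.15 + $29,128.60 + $11,771.63 = $55,080.38.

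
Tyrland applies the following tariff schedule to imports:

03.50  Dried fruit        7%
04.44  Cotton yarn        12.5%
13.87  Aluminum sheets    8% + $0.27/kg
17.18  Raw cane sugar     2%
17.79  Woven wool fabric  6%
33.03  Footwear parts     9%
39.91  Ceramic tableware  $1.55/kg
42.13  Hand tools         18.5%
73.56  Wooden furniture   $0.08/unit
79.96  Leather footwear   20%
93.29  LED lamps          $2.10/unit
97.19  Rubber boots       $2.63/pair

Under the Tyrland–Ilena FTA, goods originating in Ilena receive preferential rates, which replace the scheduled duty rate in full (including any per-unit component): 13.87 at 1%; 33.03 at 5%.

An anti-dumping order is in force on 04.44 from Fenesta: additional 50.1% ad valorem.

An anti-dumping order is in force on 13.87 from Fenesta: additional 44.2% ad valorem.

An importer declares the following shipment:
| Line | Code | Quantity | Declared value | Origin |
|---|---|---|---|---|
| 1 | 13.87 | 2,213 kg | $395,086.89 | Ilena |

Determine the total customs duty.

$3,950.87

Line 1 (13.87, Ilena, 2,213 kg, $395,086.89):
Base rate for 13.87 is 8% + $0.27/kg.
Origin Ilena qualifies under the Tyrland–Ilena agreement and 13.87 is covered: preferential rate 1% applies instead.
The additional-duty order on 13.87 targets Fenesta, not Ilena; it does not apply.
Duty = $395,086.89 × 1% = $3,950.87.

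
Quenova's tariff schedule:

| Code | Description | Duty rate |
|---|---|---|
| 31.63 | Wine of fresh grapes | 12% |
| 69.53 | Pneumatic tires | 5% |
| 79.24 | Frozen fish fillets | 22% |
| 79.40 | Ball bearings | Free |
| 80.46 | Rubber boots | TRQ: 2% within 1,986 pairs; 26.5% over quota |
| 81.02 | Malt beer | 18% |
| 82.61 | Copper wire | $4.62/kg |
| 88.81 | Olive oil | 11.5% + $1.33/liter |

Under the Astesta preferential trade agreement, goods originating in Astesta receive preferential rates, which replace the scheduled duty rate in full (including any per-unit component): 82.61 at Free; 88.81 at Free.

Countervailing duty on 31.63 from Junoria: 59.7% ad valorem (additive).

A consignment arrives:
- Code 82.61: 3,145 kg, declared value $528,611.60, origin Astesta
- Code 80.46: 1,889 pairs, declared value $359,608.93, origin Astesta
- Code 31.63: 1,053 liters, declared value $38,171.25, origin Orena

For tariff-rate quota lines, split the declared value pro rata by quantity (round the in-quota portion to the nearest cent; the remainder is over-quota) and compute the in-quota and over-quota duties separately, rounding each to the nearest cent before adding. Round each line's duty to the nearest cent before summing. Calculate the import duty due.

Line 1 (82.61, Astesta, 3,145 kg, $528,611.60):
Base rate for 82.61 is $4.62/kg.
Origin Astesta qualifies under the Quenova–Astesta agreement and 82.61 is covered: preferential rate Free applies instead.
Duty = $528,611.60 × 0% = $0.00.
Line 2 (80.46, Astesta, 1,889 pairs, $359,608.93):
Code 80.46 is under a tariff-rate quota (threshold 1,986 pairs). Quantity 1,889 pairs is within the quota, so the in-quota rate 2% applies to the full value.
Duty = $359,608.93 × 2% = $7,192.18.
Line 3 (31.63, Orena, 1,053 liters, $38,171.25):
Base rate for 31.63 is 12%.
The additional-duty order on 31.63 targets Junoria, not Orena; it does not apply.
Duty = $38,171.25 × 12% = $4,580.55.
Total = $0.00 + $7,192.18 + $4,580.55 = $11,772.73.

$11,772.73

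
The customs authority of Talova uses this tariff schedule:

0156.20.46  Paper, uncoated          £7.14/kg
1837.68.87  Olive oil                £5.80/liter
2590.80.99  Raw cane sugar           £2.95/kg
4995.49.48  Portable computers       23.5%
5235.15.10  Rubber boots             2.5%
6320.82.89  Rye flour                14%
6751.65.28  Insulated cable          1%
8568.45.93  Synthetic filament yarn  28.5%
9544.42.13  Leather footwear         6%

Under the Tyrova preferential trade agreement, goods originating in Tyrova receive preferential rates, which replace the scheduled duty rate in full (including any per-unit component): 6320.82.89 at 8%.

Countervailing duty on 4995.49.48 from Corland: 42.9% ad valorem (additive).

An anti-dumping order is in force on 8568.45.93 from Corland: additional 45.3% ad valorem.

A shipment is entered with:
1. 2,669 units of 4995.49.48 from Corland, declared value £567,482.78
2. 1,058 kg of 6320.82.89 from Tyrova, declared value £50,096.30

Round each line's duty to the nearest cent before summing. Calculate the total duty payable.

Line 1 (4995.49.48, Corland, 2,669 units, £567,482.78):
Base rate for 4995.49.48 is 23.5%.
Additional duty on 4995.49.48 from Corland: +42.9%. Applied ad valorem rate: 23.5% + 42.9% = 66.4%.
Duty = £567,482.78 × 66.4% = £376,808.57.
Line 2 (6320.82.89, Tyrova, 1,058 kg, £50,096.30):
Base rate for 6320.82.89 is 14%.
Origin Tyrova qualifies under the Talova–Tyrova agreement and 6320.82.89 is covered: preferential rate 8% applies instead.
Duty = £50,096.30 × 8% = £4,007.70.
Total = £376,808.57 + £4,007.70 = £380,816.27.

£380,816.27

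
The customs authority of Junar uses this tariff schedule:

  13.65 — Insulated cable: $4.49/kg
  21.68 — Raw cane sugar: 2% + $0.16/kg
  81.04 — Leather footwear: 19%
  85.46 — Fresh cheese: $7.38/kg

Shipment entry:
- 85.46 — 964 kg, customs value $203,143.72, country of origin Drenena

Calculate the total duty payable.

$7,114.32

Line 1 (85.46, Drenena, 964 kg, $203,143.72):
Base rate for 85.46 is $7.38/kg.
Duty = 964 × $7.38 = $7,114.32.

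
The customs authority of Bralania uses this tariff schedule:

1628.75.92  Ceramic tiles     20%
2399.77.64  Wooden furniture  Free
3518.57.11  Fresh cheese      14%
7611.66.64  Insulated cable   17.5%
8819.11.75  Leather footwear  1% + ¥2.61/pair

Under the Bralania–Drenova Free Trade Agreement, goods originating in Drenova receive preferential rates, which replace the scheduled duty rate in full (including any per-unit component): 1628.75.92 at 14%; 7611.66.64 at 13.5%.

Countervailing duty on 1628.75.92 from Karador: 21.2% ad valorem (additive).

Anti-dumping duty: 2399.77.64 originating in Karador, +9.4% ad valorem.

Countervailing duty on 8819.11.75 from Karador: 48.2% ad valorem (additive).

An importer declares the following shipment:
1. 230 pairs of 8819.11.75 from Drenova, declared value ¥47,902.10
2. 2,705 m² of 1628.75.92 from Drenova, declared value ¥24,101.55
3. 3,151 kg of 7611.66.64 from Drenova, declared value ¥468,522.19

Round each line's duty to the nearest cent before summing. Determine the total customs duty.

Line 1 (8819.11.75, Drenova, 230 pairs, ¥47,902.10):
Base rate for 8819.11.75 is 1% + ¥2.61/pair.
Origin Drenova is the FTA partner but 8819.11.75 is not on the preference list; base rate stands.
The additional-duty order on 8819.11.75 targets Karador, not Drenova; it does not apply.
Duty = ¥47,902.10 × 1% + 230 × ¥2.61 = ¥1,079.32.
Line 2 (1628.75.92, Drenova, 2,705 m², ¥24,101.55):
Base rate for 1628.75.92 is 20%.
Origin Drenova qualifies under the Bralania–Drenova agreement and 1628.75.92 is covered: preferential rate 14% applies instead.
The additional-duty order on 1628.75.92 targets Karador, not Drenova; it does not apply.
Duty = ¥24,101.55 × 14% = ¥3,374.22.
Line 3 (7611.66.64, Drenova, 3,151 kg, ¥468,522.19):
Base rate for 7611.66.64 is 17.5%.
Origin Drenova qualifies under the Bralania–Drenova agreement and 7611.66.64 is covered: preferential rate 13.5% applies instead.
Duty = ¥468,522.19 × 13.5% = ¥63,250.50.
Total = ¥1,079.32 + ¥3,374.22 + ¥63,250.50 = ¥67,704.04.

¥67,704.04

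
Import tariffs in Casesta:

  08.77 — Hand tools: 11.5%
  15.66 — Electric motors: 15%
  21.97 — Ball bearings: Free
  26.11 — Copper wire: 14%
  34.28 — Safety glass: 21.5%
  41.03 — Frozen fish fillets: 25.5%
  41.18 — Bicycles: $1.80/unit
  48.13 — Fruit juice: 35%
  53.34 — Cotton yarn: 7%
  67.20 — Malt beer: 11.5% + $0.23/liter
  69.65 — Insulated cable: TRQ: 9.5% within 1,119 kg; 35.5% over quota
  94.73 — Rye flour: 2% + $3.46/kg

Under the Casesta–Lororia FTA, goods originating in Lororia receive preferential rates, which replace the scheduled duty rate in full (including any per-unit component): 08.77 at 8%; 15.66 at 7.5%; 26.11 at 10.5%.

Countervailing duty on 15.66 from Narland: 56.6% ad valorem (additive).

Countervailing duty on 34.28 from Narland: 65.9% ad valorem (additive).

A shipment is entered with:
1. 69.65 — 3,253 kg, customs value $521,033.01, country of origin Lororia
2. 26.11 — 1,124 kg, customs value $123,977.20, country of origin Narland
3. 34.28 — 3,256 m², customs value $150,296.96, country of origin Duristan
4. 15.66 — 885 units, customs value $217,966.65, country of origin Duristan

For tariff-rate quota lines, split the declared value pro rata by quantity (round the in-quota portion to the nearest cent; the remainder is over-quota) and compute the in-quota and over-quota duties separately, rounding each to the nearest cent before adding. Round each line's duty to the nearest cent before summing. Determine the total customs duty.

Line 1 (69.65, Lororia, 3,253 kg, $521,033.01):
Code 69.65 is under a tariff-rate quota (threshold 1,119 kg). In-quota: 1,119 kg at 9.5%; over-quota: 2,134 kg at 35.5%.
Pro-rata value split: in-quota = $521,033.01 × 1,119/3,253 = $179,230.23; over-quota = $521,033.01 − $179,230.23 = $341,802.78.
In-quota duty = $179,230.23 × 9.5% = $17,026.87. Over-quota duty = $341,802.78 × 35.5% = $121,339.99.
Line duty = $17,026.87 + $121,339.99 = $138,366.86.
Line 2 (26.11, Narland, 1,124 kg, $123,977.20):
Base rate for 26.11 is 14%.
26.11 has an FTA preferential rate, but origin Narland is not Lororia; base rate stands.
Duty = $123,977.20 × 14% = $17,356.81.
Line 3 (34.28, Duristan, 3,256 m², $150,296.96):
Base rate for 34.28 is 21.5%.
The additional-duty order on 34.28 targets Narland, not Duristan; it does not apply.
Duty = $150,296.96 × 21.5% = $32,313.85.
Line 4 (15.66, Duristan, 885 units, $217,966.65):
Base rate for 15.66 is 15%.
15.66 has an FTA preferential rate, but origin Duristan is not Lororia; base rate stands.
The additional-duty order on 15.66 targets Narland, not Duristan; it does not apply.
Duty = $217,966.65 × 15% = $32,695.00.
Total = $138,366.86 + $17,356.81 + $32,313.85 + $32,695.00 = $220,732.52.

$220,732.52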